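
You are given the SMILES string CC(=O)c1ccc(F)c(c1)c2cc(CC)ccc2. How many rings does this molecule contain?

2

In SMILES, each pair of matching ring-closure digits denotes one ring-closing bond; the number of such bonds equals the number of independent rings.
Ring-closure bonds here: 2.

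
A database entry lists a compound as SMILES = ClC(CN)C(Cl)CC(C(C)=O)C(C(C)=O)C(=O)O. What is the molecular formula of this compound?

Walk through each heavy atom and fill implicit hydrogens from standard valence (C 4, N 3, O 2, S 2, halogen 1):
  atom 1: Cl (halogen, monovalent) → 0 H
  atom 2: C, bond orders sum to 3 (valence 4) → 1 H
  atom 3: C, bond orders sum to 2 (valence 4) → 2 H
  atom 4: N, bond orders sum to 1 (valence 3) → 2 H
  atom 5: C, bond orders sum to 3 (valence 4) → 1 H
  atom 6: Cl (halogen, monovalent) → 0 H
  atom 7: C, bond orders sum to 2 (valence 4) → 2 H
  atom 8: C, bond orders sum to 3 (valence 4) → 1 H
  atom 9: C, bond orders sum to 4 (valence 4) → 0 H
  atom 10: C, bond orders sum to 1 (valence 4) → 3 H
  atom 11: O, bond orders sum to 2 (valence 2) → 0 H
  atom 12: C, bond orders sum to 3 (valence 4) → 1 H
  atom 13: C, bond orders sum to 4 (valence 4) → 0 H
  atom 14: C, bond orders sum to 1 (valence 4) → 3 H
  atom 15: O, bond orders sum to 2 (valence 2) → 0 H
  atom 16: C, bond orders sum to 4 (valence 4) → 0 H
  atom 17: O, bond orders sum to 2 (valence 2) → 0 H
  atom 18: O, bond orders sum to 1 (valence 2) → 1 H
Totals → C:11, H:17, Cl:2, N:1, O:4.
In Hill order: C11H17Cl2NO4.

C11H17Cl2NO4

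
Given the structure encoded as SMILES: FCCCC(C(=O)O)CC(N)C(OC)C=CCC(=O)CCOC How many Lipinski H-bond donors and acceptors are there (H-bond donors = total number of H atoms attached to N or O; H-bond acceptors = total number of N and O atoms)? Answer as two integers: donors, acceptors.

3, 6

Donors: find every N or O and count the H atoms it carries.
  atom 7 (O): bond orders sum to 2 → 0 H
  atom 8 (O): bond orders sum to 1 → 1 H
  atom 11 (N): bond orders sum to 1 → 2 H
  atom 13 (O): bond orders sum to 2 → 0 H
  atom 19 (O): bond orders sum to 2 → 0 H
  atom 22 (O): bond orders sum to 2 → 0 H
Lipinski HBD = 3.
Acceptors: N atoms = 1, O atoms = 5 → HBA = 6.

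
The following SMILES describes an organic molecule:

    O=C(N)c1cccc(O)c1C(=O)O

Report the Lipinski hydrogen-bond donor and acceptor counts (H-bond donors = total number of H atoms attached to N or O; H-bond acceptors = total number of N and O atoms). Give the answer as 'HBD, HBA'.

4, 5

Donors: find every N or O and count the H atoms it carries.
  atom 1 (O): bond orders sum to 2 → 0 H
  atom 3 (N): bond orders sum to 1 → 2 H
  atom 9 (O): bond orders sum to 1 → 1 H
  atom 12 (O): bond orders sum to 2 → 0 H
  atom 13 (O): bond orders sum to 1 → 1 H
Lipinski HBD = 4.
Acceptors: N atoms = 1, O atoms = 4 → HBA = 5.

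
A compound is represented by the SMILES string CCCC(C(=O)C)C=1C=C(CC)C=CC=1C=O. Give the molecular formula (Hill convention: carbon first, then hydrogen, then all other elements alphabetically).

Walk through each heavy atom and fill implicit hydrogens from standard valence (C 4, N 3, O 2, S 2, halogen 1):
  atom 1: C, bond orders sum to 1 (valence 4) → 3 H
  atom 2: C, bond orders sum to 2 (valence 4) → 2 H
  atom 3: C, bond orders sum to 2 (valence 4) → 2 H
  atom 4: C, bond orders sum to 3 (valence 4) → 1 H
  atom 5: C, bond orders sum to 4 (valence 4) → 0 H
  atom 6: O, bond orders sum to 2 (valence 2) → 0 H
  atom 7: C, bond orders sum to 1 (valence 4) → 3 H
  atom 8: C, bond orders sum to 4 (valence 4) → 0 H
  atom 9: C, bond orders sum to 3 (valence 4) → 1 H
  atom 10: C, bond orders sum to 4 (valence 4) → 0 H
  atom 11: C, bond orders sum to 2 (valence 4) → 2 H
  atom 12: C, bond orders sum to 1 (valence 4) → 3 H
  atom 13: C, bond orders sum to 3 (valence 4) → 1 H
  atom 14: C, bond orders sum to 3 (valence 4) → 1 H
  atom 15: C, bond orders sum to 4 (valence 4) → 0 H
  atom 16: C, bond orders sum to 3 (valence 4) → 1 H
  atom 17: O, bond orders sum to 2 (valence 2) → 0 H
Totals → C:15, H:20, O:2.

C15H20O2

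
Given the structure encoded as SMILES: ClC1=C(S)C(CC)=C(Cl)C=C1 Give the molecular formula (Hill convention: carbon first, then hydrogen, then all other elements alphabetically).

Walk through each heavy atom and fill implicit hydrogens from standard valence (C 4, N 3, O 2, S 2, halogen 1):
  atom 1: Cl (halogen, monovalent) → 0 H
  atom 2: C, bond orders sum to 4 (valence 4) → 0 H
  atom 3: C, bond orders sum to 4 (valence 4) → 0 H
  atom 4: S, bond orders sum to 1 (valence 2) → 1 H
  atom 5: C, bond orders sum to 4 (valence 4) → 0 H
  atom 6: C, bond orders sum to 2 (valence 4) → 2 H
  atom 7: C, bond orders sum to 1 (valence 4) → 3 H
  atom 8: C, bond orders sum to 4 (valence 4) → 0 H
  atom 9: Cl (halogen, monovalent) → 0 H
  atom 10: C, bond orders sum to 3 (valence 4) → 1 H
  atom 11: C, bond orders sum to 3 (valence 4) → 1 H
Totals → C:8, H:8, Cl:2, S:1.
In Hill order: C8H8Cl2S.

C8H8Cl2S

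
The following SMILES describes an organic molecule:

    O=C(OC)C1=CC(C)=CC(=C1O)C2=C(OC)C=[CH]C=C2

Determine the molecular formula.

C16H16O4

Walk through each heavy atom and fill implicit hydrogens from standard valence (C 4, N 3, O 2, S 2, halogen 1):
  atom 1: O, bond orders sum to 2 (valence 2) → 0 H
  atom 2: C, bond orders sum to 4 (valence 4) → 0 H
  atom 3: O, bond orders sum to 2 (valence 2) → 0 H
  atom 4: C, bond orders sum to 1 (valence 4) → 3 H
  atom 5: C, bond orders sum to 4 (valence 4) → 0 H
  atom 6: C, bond orders sum to 3 (valence 4) → 1 H
  atom 7: C, bond orders sum to 4 (valence 4) → 0 H
  atom 8: C, bond orders sum to 1 (valence 4) → 3 H
  atom 9: C, bond orders sum to 3 (valence 4) → 1 H
  atom 10: C, bond orders sum to 4 (valence 4) → 0 H
  atom 11: C, bond orders sum to 4 (valence 4) → 0 H
  atom 12: O, bond orders sum to 1 (valence 2) → 1 H
  atom 13: C, bond orders sum to 4 (valence 4) → 0 H
  atom 14: C, bond orders sum to 4 (valence 4) → 0 H
  atom 15: O, bond orders sum to 2 (valence 2) → 0 H
  atom 16: C, bond orders sum to 1 (valence 4) → 3 H
  atom 17: C, bond orders sum to 3 (valence 4) → 1 H
  atom 18: C with explicit H count 1
  atom 19: C, bond orders sum to 3 (valence 4) → 1 H
  atom 20: C, bond orders sum to 3 (valence 4) → 1 H
Totals → C:16, H:16, O:4.
In Hill order: C16H16O4.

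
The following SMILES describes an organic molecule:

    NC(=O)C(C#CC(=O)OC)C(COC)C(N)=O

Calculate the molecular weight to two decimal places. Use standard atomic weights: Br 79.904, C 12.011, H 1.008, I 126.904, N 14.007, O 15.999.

242.23 g/mol

First, the molecular formula is C10H14N2O5 (counting implicit H from valence).
  C: 10 × 12.011 = 120.110
  H: 14 × 1.008 = 14.112
  N: 2 × 14.007 = 28.014
  O: 5 × 15.999 = 79.995
Sum: 10×12.011 + 14×1.008 + 2×14.007 + 5×15.999 = 242.231 → 242.23 g/mol.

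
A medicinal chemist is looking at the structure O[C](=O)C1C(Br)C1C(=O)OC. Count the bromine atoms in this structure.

Scan the SMILES for Br atoms (remember two-letter symbols like Cl and Br are single atoms).
Bromine count: 1.

1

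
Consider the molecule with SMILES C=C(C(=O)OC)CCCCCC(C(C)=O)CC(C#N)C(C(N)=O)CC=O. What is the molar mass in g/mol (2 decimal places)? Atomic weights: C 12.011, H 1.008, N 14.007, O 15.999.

First, the molecular formula is C19H28N2O5 (counting implicit H from valence).
  C: 19 × 12.011 = 228.209
  H: 28 × 1.008 = 28.224
  N: 2 × 14.007 = 28.014
  O: 5 × 15.999 = 79.995
Sum: 19×12.011 + 28×1.008 + 2×14.007 + 5×15.999 = 364.442 → 364.44 g/mol.

364.44 g/mol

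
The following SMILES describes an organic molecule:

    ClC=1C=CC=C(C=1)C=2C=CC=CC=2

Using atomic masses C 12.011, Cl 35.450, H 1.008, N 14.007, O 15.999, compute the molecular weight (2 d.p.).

188.65 g/mol

First, the molecular formula is C12H9Cl (counting implicit H from valence).
  C: 12 × 12.011 = 144.132
  Cl: 1 × 35.450 = 35.450
  H: 9 × 1.008 = 9.072
Sum: 12×12.011 + 1×35.450 + 9×1.008 = 188.654 → 188.65 g/mol.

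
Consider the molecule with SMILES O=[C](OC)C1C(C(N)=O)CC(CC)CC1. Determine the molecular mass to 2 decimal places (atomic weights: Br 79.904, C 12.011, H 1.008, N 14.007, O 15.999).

213.28 g/mol

First, the molecular formula is C11H19NO3 (counting implicit H from valence).
  C: 11 × 12.011 = 132.121
  H: 19 × 1.008 = 19.152
  N: 1 × 14.007 = 14.007
  O: 3 × 15.999 = 47.997
Sum: 11×12.011 + 19×1.008 + 1×14.007 + 3×15.999 = 213.277 → 213.28 g/mol.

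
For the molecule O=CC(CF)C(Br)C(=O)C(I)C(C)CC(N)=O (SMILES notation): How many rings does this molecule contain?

0

In SMILES, each pair of matching ring-closure digits denotes one ring-closing bond; the number of such bonds equals the number of independent rings.
Ring-closure bonds here: 0.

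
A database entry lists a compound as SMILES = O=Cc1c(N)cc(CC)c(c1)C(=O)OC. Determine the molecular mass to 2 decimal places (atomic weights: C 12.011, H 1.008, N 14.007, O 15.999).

207.23 g/mol

First, the molecular formula is C11H13NO3 (counting implicit H from valence).
  C: 11 × 12.011 = 132.121
  H: 13 × 1.008 = 13.104
  N: 1 × 14.007 = 14.007
  O: 3 × 15.999 = 47.997
Sum: 11×12.011 + 13×1.008 + 1×14.007 + 3×15.999 = 207.229 → 207.23 g/mol.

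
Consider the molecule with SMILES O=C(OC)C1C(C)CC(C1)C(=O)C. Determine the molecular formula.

C10H16O3

Walk through each heavy atom and fill implicit hydrogens from standard valence (C 4, N 3, O 2, S 2, halogen 1):
  atom 1: O, bond orders sum to 2 (valence 2) → 0 H
  atom 2: C, bond orders sum to 4 (valence 4) → 0 H
  atom 3: O, bond orders sum to 2 (valence 2) → 0 H
  atom 4: C, bond orders sum to 1 (valence 4) → 3 H
  atom 5: C, bond orders sum to 3 (valence 4) → 1 H
  atom 6: C, bond orders sum to 3 (valence 4) → 1 H
  atom 7: C, bond orders sum to 1 (valence 4) → 3 H
  atom 8: C, bond orders sum to 2 (valence 4) → 2 H
  atom 9: C, bond orders sum to 3 (valence 4) → 1 H
  atom 10: C, bond orders sum to 2 (valence 4) → 2 H
  atom 11: C, bond orders sum to 4 (valence 4) → 0 H
  atom 12: O, bond orders sum to 2 (valence 2) → 0 H
  atom 13: C, bond orders sum to 1 (valence 4) → 3 H
Totals → C:10, H:16, O:3.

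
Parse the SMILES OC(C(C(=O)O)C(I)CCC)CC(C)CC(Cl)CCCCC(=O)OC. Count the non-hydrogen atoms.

25

Every atom symbol written in the SMILES (organic subset) is one heavy atom; implicit H are not written.
Heavy atoms by element → C:18, Cl:1, I:1, O:5.
Total: 25.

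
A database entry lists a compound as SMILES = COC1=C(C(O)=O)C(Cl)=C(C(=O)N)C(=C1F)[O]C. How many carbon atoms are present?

Count every carbon token in the SMILES (each C, including those in ring-closure positions and inside branches).
Carbon count: 10.

10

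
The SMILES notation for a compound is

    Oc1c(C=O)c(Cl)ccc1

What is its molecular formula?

C7H5ClO2

Walk through each heavy atom and fill implicit hydrogens from standard valence (C 4, N 3, O 2, S 2, halogen 1); for lowercase aromatic atoms, an aromatic c carries 1 H when it has two neighbours and 0 H with three, and aromatic n carries 0 H:
  atom 1: O, bond orders sum to 1 (valence 2) → 1 H
  atom 2: aromatic c, 3 neighbours → 0 H
  atom 3: aromatic c, 3 neighbours → 0 H
  atom 4: C, bond orders sum to 3 (valence 4) → 1 H
  atom 5: O, bond orders sum to 2 (valence 2) → 0 H
  atom 6: aromatic c, 3 neighbours → 0 H
  atom 7: Cl (halogen, monovalent) → 0 H
  atom 8: aromatic c, 2 neighbours → 1 H
  atom 9: aromatic c, 2 neighbours → 1 H
  atom 10: aromatic c, 2 neighbours → 1 H
Totals → C:7, H:5, Cl:1, O:2.
In Hill order: C7H5ClO2.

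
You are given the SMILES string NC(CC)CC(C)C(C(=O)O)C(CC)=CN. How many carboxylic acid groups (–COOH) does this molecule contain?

1

The carboxylic acid motif appears at heavy-atom position 9 in the SMILES.
Other groups present: 1 alkene, 2 primary amine.
Carboxylic acid count: 1.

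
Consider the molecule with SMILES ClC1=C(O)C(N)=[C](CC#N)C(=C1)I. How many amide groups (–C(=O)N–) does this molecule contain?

Scan the SMILES for the amide motif — none present.
Groups that are present: 1 hydroxyl, 1 nitrile, 1 primary amine.

0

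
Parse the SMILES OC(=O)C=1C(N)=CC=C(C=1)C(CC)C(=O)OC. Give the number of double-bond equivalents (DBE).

Molecular formula: C12H15NO4.
DoU = (2C + 2 + N − H − X) / 2, where X is the halogen count and O/S are ignored.
    = (2·12 + 2 + 1 − 15 − 0) / 2 = 12 / 2 = 6.

6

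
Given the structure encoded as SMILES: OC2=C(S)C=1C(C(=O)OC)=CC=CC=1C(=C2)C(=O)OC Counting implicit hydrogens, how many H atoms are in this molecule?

Walk through each heavy atom and fill implicit hydrogens from standard valence (C 4, N 3, O 2, S 2, halogen 1):
  atom 1: O, bond orders sum to 1 (valence 2) → 1 H
  atom 2: C, bond orders sum to 4 (valence 4) → 0 H
  atom 3: C, bond orders sum to 4 (valence 4) → 0 H
  atom 4: S, bond orders sum to 1 (valence 2) → 1 H
  atom 5: C, bond orders sum to 4 (valence 4) → 0 H
  atom 6: C, bond orders sum to 4 (valence 4) → 0 H
  atom 7: C, bond orders sum to 4 (valence 4) → 0 H
  atom 8: O, bond orders sum to 2 (valence 2) → 0 H
  atom 9: O, bond orders sum to 2 (valence 2) → 0 H
  atom 10: C, bond orders sum to 1 (valence 4) → 3 H
  atom 11: C, bond orders sum to 3 (valence 4) → 1 H
  atom 12: C, bond orders sum to 3 (valence 4) → 1 H
  atom 13: C, bond orders sum to 3 (valence 4) → 1 H
  atom 14: C, bond orders sum to 4 (valence 4) → 0 H
  atom 15: C, bond orders sum to 4 (valence 4) → 0 H
  atom 16: C, bond orders sum to 3 (valence 4) → 1 H
  atom 17: C, bond orders sum to 4 (valence 4) → 0 H
  atom 18: O, bond orders sum to 2 (valence 2) → 0 H
  atom 19: O, bond orders sum to 2 (valence 2) → 0 H
  atom 20: C, bond orders sum to 1 (valence 4) → 3 H
Total hydrogens: 12.

12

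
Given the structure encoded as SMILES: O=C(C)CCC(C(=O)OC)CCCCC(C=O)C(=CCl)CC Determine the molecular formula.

Walk through each heavy atom and fill implicit hydrogens from standard valence (C 4, N 3, O 2, S 2, halogen 1):
  atom 1: O, bond orders sum to 2 (valence 2) → 0 H
  atom 2: C, bond orders sum to 4 (valence 4) → 0 H
  atom 3: C, bond orders sum to 1 (valence 4) → 3 H
  atom 4: C, bond orders sum to 2 (valence 4) → 2 H
  atom 5: C, bond orders sum to 2 (valence 4) → 2 H
  atom 6: C, bond orders sum to 3 (valence 4) → 1 H
  atom 7: C, bond orders sum to 4 (valence 4) → 0 H
  atom 8: O, bond orders sum to 2 (valence 2) → 0 H
  atom 9: O, bond orders sum to 2 (valence 2) → 0 H
  atom 10: C, bond orders sum to 1 (valence 4) → 3 H
  atom 11: C, bond orders sum to 2 (valence 4) → 2 H
  atom 12: C, bond orders sum to 2 (valence 4) → 2 H
  atom 13: C, bond orders sum to 2 (valence 4) → 2 H
  atom 14: C, bond orders sum to 2 (valence 4) → 2 H
  atom 15: C, bond orders sum to 3 (valence 4) → 1 H
  atom 16: C, bond orders sum to 3 (valence 4) → 1 H
  atom 17: O, bond orders sum to 2 (valence 2) → 0 H
  atom 18: C, bond orders sum to 4 (valence 4) → 0 H
  atom 19: C, bond orders sum to 3 (valence 4) → 1 H
  atom 20: Cl (halogen, monovalent) → 0 H
  atom 21: C, bond orders sum to 2 (valence 4) → 2 H
  atom 22: C, bond orders sum to 1 (valence 4) → 3 H
Totals → C:17, H:27, Cl:1, O:4.
In Hill order: C17H27ClO4.

C17H27ClO4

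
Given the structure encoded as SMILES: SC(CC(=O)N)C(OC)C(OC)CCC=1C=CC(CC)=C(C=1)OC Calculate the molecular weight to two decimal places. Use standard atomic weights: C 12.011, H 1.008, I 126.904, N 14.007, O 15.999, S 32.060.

355.49 g/mol

First, the molecular formula is C18H29NO4S (counting implicit H from valence).
  C: 18 × 12.011 = 216.198
  H: 29 × 1.008 = 29.232
  N: 1 × 14.007 = 14.007
  O: 4 × 15.999 = 63.996
  S: 1 × 32.060 = 32.060
Sum: 18×12.011 + 29×1.008 + 1×14.007 + 4×15.999 + 1×32.060 = 355.493 → 355.49 g/mol.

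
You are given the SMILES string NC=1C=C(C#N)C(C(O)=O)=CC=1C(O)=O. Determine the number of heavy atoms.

Every atom symbol written in the SMILES (organic subset) is one heavy atom; implicit H are not written.
Heavy atoms by element → C:9, N:2, O:4.
Total: 15.

15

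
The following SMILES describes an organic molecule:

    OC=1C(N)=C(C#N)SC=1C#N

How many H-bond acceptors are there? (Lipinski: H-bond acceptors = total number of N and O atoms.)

N atoms: 3; O atoms: 1.
Lipinski HBA = 3 + 1 = 4.

4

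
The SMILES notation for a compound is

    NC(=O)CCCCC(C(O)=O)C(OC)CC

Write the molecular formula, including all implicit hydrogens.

C11H21NO4

Walk through each heavy atom and fill implicit hydrogens from standard valence (C 4, N 3, O 2, S 2, halogen 1):
  atom 1: N, bond orders sum to 1 (valence 3) → 2 H
  atom 2: C, bond orders sum to 4 (valence 4) → 0 H
  atom 3: O, bond orders sum to 2 (valence 2) → 0 H
  atom 4: C, bond orders sum to 2 (valence 4) → 2 H
  atom 5: C, bond orders sum to 2 (valence 4) → 2 H
  atom 6: C, bond orders sum to 2 (valence 4) → 2 H
  atom 7: C, bond orders sum to 2 (valence 4) → 2 H
  atom 8: C, bond orders sum to 3 (valence 4) → 1 H
  atom 9: C, bond orders sum to 4 (valence 4) → 0 H
  atom 10: O, bond orders sum to 1 (valence 2) → 1 H
  atom 11: O, bond orders sum to 2 (valence 2) → 0 H
  atom 12: C, bond orders sum to 3 (valence 4) → 1 H
  atom 13: O, bond orders sum to 2 (valence 2) → 0 H
  atom 14: C, bond orders sum to 1 (valence 4) → 3 H
  atom 15: C, bond orders sum to 2 (valence 4) → 2 H
  atom 16: C, bond orders sum to 1 (valence 4) → 3 H
Totals → C:11, H:21, N:1, O:4.
In Hill order: C11H21NO4.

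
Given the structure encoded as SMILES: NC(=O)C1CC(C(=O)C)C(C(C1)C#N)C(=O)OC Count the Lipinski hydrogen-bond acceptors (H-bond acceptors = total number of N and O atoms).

N atoms: 2; O atoms: 4.
Lipinski HBA = 2 + 4 = 6.

6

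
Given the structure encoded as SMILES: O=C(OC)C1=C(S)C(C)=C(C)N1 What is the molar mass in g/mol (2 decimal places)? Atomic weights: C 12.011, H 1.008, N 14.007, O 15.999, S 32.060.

First, the molecular formula is C8H11NO2S (counting implicit H from valence).
  C: 8 × 12.011 = 96.088
  H: 11 × 1.008 = 11.088
  N: 1 × 14.007 = 14.007
  O: 2 × 15.999 = 31.998
  S: 1 × 32.060 = 32.060
Sum: 8×12.011 + 11×1.008 + 1×14.007 + 2×15.999 + 1×32.060 = 185.241 → 185.24 g/mol.

185.24 g/mol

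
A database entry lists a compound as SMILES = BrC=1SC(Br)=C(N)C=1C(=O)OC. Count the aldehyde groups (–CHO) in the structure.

0

Scan the SMILES for the aldehyde motif — none present.
Groups that are present: 1 ester, 1 primary amine.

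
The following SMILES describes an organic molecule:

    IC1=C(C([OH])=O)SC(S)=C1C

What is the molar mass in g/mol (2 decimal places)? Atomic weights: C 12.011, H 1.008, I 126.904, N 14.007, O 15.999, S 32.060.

300.13 g/mol

First, the molecular formula is C6H5IO2S2 (counting implicit H from valence).
  C: 6 × 12.011 = 72.066
  H: 5 × 1.008 = 5.040
  I: 1 × 126.904 = 126.904
  O: 2 × 15.999 = 31.998
  S: 2 × 32.060 = 64.120
Sum: 6×12.011 + 5×1.008 + 1×126.904 + 2×15.999 + 2×32.060 = 300.128 → 300.13 g/mol.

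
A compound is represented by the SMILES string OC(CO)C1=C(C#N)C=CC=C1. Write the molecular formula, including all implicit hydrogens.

Walk through each heavy atom and fill implicit hydrogens from standard valence (C 4, N 3, O 2, S 2, halogen 1):
  atom 1: O, bond orders sum to 1 (valence 2) → 1 H
  atom 2: C, bond orders sum to 3 (valence 4) → 1 H
  atom 3: C, bond orders sum to 2 (valence 4) → 2 H
  atom 4: O, bond orders sum to 1 (valence 2) → 1 H
  atom 5: C, bond orders sum to 4 (valence 4) → 0 H
  atom 6: C, bond orders sum to 4 (valence 4) → 0 H
  atom 7: C, bond orders sum to 4 (valence 4) → 0 H
  atom 8: N, bond orders sum to 3 (valence 3) → 0 H
  atom 9: C, bond orders sum to 3 (valence 4) → 1 H
  atom 10: C, bond orders sum to 3 (valence 4) → 1 H
  atom 11: C, bond orders sum to 3 (valence 4) → 1 H
  atom 12: C, bond orders sum to 3 (valence 4) → 1 H
Totals → C:9, H:9, N:1, O:2.

C9H9NO2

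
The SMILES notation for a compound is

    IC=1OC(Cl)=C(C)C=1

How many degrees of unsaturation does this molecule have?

Degree of unsaturation = (number of rings) + (number of π bonds).
Ring closures in the SMILES: 1.
π bonds: 2 double bonds (each 1 DoU) → 2 DoU from unsaturation.
Total DoU = 1 + 2 = 3.

3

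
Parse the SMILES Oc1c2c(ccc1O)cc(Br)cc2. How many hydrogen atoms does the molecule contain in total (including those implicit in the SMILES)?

Walk through each heavy atom and fill implicit hydrogens from standard valence (C 4, N 3, O 2, S 2, halogen 1); for lowercase aromatic atoms, an aromatic c carries 1 H when it has two neighbours and 0 H with three, and aromatic n carries 0 H:
  atom 1: O, bond orders sum to 1 (valence 2) → 1 H
  atom 2: aromatic c, 3 neighbours → 0 H
  atom 3: aromatic c, 3 neighbours → 0 H
  atom 4: aromatic c, 3 neighbours → 0 H
  atom 5: aromatic c, 2 neighbours → 1 H
  atom 6: aromatic c, 2 neighbours → 1 H
  atom 7: aromatic c, 3 neighbours → 0 H
  atom 8: O, bond orders sum to 1 (valence 2) → 1 H
  atom 9: aromatic c, 2 neighbours → 1 H
  atom 10: aromatic c, 3 neighbours → 0 H
  atom 11: Br (halogen, monovalent) → 0 H
  atom 12: aromatic c, 2 neighbours → 1 H
  atom 13: aromatic c, 2 neighbours → 1 H
Total hydrogens: 7.

7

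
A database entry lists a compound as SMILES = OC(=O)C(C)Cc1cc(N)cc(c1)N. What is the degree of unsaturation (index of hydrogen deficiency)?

Molecular formula: C10H14N2O2.
DoU = (2C + 2 + N − H − X) / 2, where X is the halogen count and O/S are ignored.
    = (2·10 + 2 + 2 − 14 − 0) / 2 = 10 / 2 = 5.

5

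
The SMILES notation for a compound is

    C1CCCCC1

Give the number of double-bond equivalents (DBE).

Molecular formula: C6H12.
DoU = (2C + 2 + N − H − X) / 2, where X is the halogen count and O/S are ignored.
    = (2·6 + 2 + 0 − 12 − 0) / 2 = 2 / 2 = 1.

1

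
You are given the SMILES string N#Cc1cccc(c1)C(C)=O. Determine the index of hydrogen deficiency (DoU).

7

Molecular formula: C9H7NO.
DoU = (2C + 2 + N − H − X) / 2, where X is the halogen count and O/S are ignored.
    = (2·9 + 2 + 1 − 7 − 0) / 2 = 14 / 2 = 7.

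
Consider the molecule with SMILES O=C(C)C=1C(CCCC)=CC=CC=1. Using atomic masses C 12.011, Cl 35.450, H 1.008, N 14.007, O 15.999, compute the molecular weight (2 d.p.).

176.26 g/mol

First, the molecular formula is C12H16O (counting implicit H from valence).
  C: 12 × 12.011 = 144.132
  H: 16 × 1.008 = 16.128
  O: 1 × 15.999 = 15.999
Sum: 12×12.011 + 16×1.008 + 1×15.999 = 176.259 → 176.26 g/mol.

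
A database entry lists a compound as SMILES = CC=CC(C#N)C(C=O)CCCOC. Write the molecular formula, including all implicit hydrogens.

C11H17NO2

Walk through each heavy atom and fill implicit hydrogens from standard valence (C 4, N 3, O 2, S 2, halogen 1):
  atom 1: C, bond orders sum to 1 (valence 4) → 3 H
  atom 2: C, bond orders sum to 3 (valence 4) → 1 H
  atom 3: C, bond orders sum to 3 (valence 4) → 1 H
  atom 4: C, bond orders sum to 3 (valence 4) → 1 H
  atom 5: C, bond orders sum to 4 (valence 4) → 0 H
  atom 6: N, bond orders sum to 3 (valence 3) → 0 H
  atom 7: C, bond orders sum to 3 (valence 4) → 1 H
  atom 8: C, bond orders sum to 3 (valence 4) → 1 H
  atom 9: O, bond orders sum to 2 (valence 2) → 0 H
  atom 10: C, bond orders sum to 2 (valence 4) → 2 H
  atom 11: C, bond orders sum to 2 (valence 4) → 2 H
  atom 12: C, bond orders sum to 2 (valence 4) → 2 H
  atom 13: O, bond orders sum to 2 (valence 2) → 0 H
  atom 14: C, bond orders sum to 1 (valence 4) → 3 H
Totals → C:11, H:17, N:1, O:2.
In Hill order: C11H17NO2.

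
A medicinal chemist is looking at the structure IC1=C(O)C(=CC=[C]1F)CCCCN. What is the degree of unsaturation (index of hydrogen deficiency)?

Degree of unsaturation = (number of rings) + (number of π bonds).
Ring closures in the SMILES: 1.
π bonds: 3 double bonds (each 1 DoU) → 3 DoU from unsaturation.
Total DoU = 1 + 3 = 4.

4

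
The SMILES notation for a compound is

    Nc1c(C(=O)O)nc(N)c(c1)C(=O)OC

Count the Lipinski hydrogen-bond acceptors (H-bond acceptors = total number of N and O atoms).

N atoms: 3; O atoms: 4.
Lipinski HBA = 3 + 4 = 7.

7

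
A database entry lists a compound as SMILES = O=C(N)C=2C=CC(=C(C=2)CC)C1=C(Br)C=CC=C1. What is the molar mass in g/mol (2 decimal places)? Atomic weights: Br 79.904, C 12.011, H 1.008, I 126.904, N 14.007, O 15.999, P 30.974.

First, the molecular formula is C15H14BrNO (counting implicit H from valence).
  Br: 1 × 79.904 = 79.904
  C: 15 × 12.011 = 180.165
  H: 14 × 1.008 = 14.112
  N: 1 × 14.007 = 14.007
  O: 1 × 15.999 = 15.999
Sum: 1×79.904 + 15×12.011 + 14×1.008 + 1×14.007 + 1×15.999 = 304.187 → 304.19 g/mol.

304.19 g/mol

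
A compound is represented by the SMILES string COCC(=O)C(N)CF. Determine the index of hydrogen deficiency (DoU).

Degree of unsaturation = (number of rings) + (number of π bonds).
Ring closures in the SMILES: 0.
π bonds: 1 double bond (each 1 DoU) → 1 DoU from unsaturation.
Total DoU = 0 + 1 = 1.

1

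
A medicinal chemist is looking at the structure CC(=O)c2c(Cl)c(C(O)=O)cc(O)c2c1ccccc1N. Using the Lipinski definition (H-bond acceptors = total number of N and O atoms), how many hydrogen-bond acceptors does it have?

5

N atoms: 1; O atoms: 4.
Lipinski HBA = 1 + 4 = 5.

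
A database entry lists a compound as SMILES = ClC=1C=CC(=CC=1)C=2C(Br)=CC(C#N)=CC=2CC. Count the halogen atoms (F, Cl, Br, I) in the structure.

2

Halogen atoms appear at heavy-atom positions 1, 10 (1×Br, 1×Cl).
Other groups present: 1 nitrile.
Halogen count: 2.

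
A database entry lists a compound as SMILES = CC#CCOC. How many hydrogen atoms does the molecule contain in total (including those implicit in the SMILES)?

Walk through each heavy atom and fill implicit hydrogens from standard valence (C 4, N 3, O 2, S 2, halogen 1):
  atom 1: C, bond orders sum to 1 (valence 4) → 3 H
  atom 2: C, bond orders sum to 4 (valence 4) → 0 H
  atom 3: C, bond orders sum to 4 (valence 4) → 0 H
  atom 4: C, bond orders sum to 2 (valence 4) → 2 H
  atom 5: O, bond orders sum to 2 (valence 2) → 0 H
  atom 6: C, bond orders sum to 1 (valence 4) → 3 H
Total hydrogens: 8.

8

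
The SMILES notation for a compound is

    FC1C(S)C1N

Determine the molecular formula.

Walk through each heavy atom and fill implicit hydrogens from standard valence (C 4, N 3, O 2, S 2, halogen 1):
  atom 1: F (halogen, monovalent) → 0 H
  atom 2: C, bond orders sum to 3 (valence 4) → 1 H
  atom 3: C, bond orders sum to 3 (valence 4) → 1 H
  atom 4: S, bond orders sum to 1 (valence 2) → 1 H
  atom 5: C, bond orders sum to 3 (valence 4) → 1 H
  atom 6: N, bond orders sum to 1 (valence 3) → 2 H
Totals → C:3, H:6, F:1, N:1, S:1.

C3H6FNS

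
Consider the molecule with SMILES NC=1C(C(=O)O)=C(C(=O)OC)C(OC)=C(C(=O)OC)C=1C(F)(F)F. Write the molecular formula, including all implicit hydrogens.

Walk through each heavy atom and fill implicit hydrogens from standard valence (C 4, N 3, O 2, S 2, halogen 1):
  atom 1: N, bond orders sum to 1 (valence 3) → 2 H
  atom 2: C, bond orders sum to 4 (valence 4) → 0 H
  atom 3: C, bond orders sum to 4 (valence 4) → 0 H
  atom 4: C, bond orders sum to 4 (valence 4) → 0 H
  atom 5: O, bond orders sum to 2 (valence 2) → 0 H
  atom 6: O, bond orders sum to 1 (valence 2) → 1 H
  atom 7: C, bond orders sum to 4 (valence 4) → 0 H
  atom 8: C, bond orders sum to 4 (valence 4) → 0 H
  atom 9: O, bond orders sum to 2 (valence 2) → 0 H
  atom 10: O, bond orders sum to 2 (valence 2) → 0 H
  atom 11: C, bond orders sum to 1 (valence 4) → 3 H
  atom 12: C, bond orders sum to 4 (valence 4) → 0 H
  atom 13: O, bond orders sum to 2 (valence 2) → 0 H
  atom 14: C, bond orders sum to 1 (valence 4) → 3 H
  atom 15: C, bond orders sum to 4 (valence 4) → 0 H
  atom 16: C, bond orders sum to 4 (valence 4) → 0 H
  atom 17: O, bond orders sum to 2 (valence 2) → 0 H
  atom 18: O, bond orders sum to 2 (valence 2) → 0 H
  atom 19: C, bond orders sum to 1 (valence 4) → 3 H
  atom 20: C, bond orders sum to 4 (valence 4) → 0 H
  atom 21: C, bond orders sum to 4 (valence 4) → 0 H
  atom 22: F (halogen, monovalent) → 0 H
  atom 23: F (halogen, monovalent) → 0 H
  atom 24: F (halogen, monovalent) → 0 H
Totals → C:13, H:12, F:3, N:1, O:7.
In Hill order: C13H12F3NO7.

C13H12F3NO7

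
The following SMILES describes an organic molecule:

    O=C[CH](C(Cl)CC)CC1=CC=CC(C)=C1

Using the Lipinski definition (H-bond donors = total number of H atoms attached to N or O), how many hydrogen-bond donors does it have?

0

Donors: find every N or O and count the H atoms it carries.
  atom 1 (O): bond orders sum to 2 → 0 H
Lipinski HBD = 0.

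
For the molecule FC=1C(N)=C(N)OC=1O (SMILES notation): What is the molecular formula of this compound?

C4H5FN2O2

Walk through each heavy atom and fill implicit hydrogens from standard valence (C 4, N 3, O 2, S 2, halogen 1):
  atom 1: F (halogen, monovalent) → 0 H
  atom 2: C, bond orders sum to 4 (valence 4) → 0 H
  atom 3: C, bond orders sum to 4 (valence 4) → 0 H
  atom 4: N, bond orders sum to 1 (valence 3) → 2 H
  atom 5: C, bond orders sum to 4 (valence 4) → 0 H
  atom 6: N, bond orders sum to 1 (valence 3) → 2 H
  atom 7: O, bond orders sum to 2 (valence 2) → 0 H
  atom 8: C, bond orders sum to 4 (valence 4) → 0 H
  atom 9: O, bond orders sum to 1 (valence 2) → 1 H
Totals → C:4, H:5, F:1, N:2, O:2.
In Hill order: C4H5FN2O2.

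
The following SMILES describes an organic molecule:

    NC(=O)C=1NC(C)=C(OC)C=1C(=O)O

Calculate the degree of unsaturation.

5

Degree of unsaturation = (number of rings) + (number of π bonds).
Ring closures in the SMILES: 1.
π bonds: 4 double bonds (each 1 DoU) → 4 DoU from unsaturation.
Total DoU = 1 + 4 = 5.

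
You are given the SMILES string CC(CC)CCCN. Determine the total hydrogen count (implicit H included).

Walk through each heavy atom and fill implicit hydrogens from standard valence (C 4, N 3, O 2, S 2, halogen 1):
  atom 1: C, bond orders sum to 1 (valence 4) → 3 H
  atom 2: C, bond orders sum to 3 (valence 4) → 1 H
  atom 3: C, bond orders sum to 2 (valence 4) → 2 H
  atom 4: C, bond orders sum to 1 (valence 4) → 3 H
  atom 5: C, bond orders sum to 2 (valence 4) → 2 H
  atom 6: C, bond orders sum to 2 (valence 4) → 2 H
  atom 7: C, bond orders sum to 2 (valence 4) → 2 H
  atom 8: N, bond orders sum to 1 (valence 3) → 2 H
Total hydrogens: 17.

17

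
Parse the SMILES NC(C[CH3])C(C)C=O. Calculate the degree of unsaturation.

Degree of unsaturation = (number of rings) + (number of π bonds).
Ring closures in the SMILES: 0.
π bonds: 1 double bond (each 1 DoU) → 1 DoU from unsaturation.
Total DoU = 0 + 1 = 1.

1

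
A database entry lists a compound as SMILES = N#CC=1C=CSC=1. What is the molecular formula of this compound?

C5H3NS

Walk through each heavy atom and fill implicit hydrogens from standard valence (C 4, N 3, O 2, S 2, halogen 1):
  atom 1: N, bond orders sum to 3 (valence 3) → 0 H
  atom 2: C, bond orders sum to 4 (valence 4) → 0 H
  atom 3: C, bond orders sum to 4 (valence 4) → 0 H
  atom 4: C, bond orders sum to 3 (valence 4) → 1 H
  atom 5: C, bond orders sum to 3 (valence 4) → 1 H
  atom 6: S, bond orders sum to 2 (valence 2) → 0 H
  atom 7: C, bond orders sum to 3 (valence 4) → 1 H
Totals → C:5, H:3, N:1, S:1.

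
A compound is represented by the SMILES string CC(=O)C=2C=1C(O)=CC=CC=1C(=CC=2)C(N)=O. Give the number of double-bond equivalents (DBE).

9

Molecular formula: C13H11NO3.
DoU = (2C + 2 + N − H − X) / 2, where X is the halogen count and O/S are ignored.
    = (2·13 + 2 + 1 − 11 − 0) / 2 = 18 / 2 = 9.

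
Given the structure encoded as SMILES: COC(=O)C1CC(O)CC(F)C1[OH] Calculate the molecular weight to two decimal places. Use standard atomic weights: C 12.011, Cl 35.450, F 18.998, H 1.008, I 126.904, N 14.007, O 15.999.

First, the molecular formula is C8H13FO4 (counting implicit H from valence).
  C: 8 × 12.011 = 96.088
  F: 1 × 18.998 = 18.998
  H: 13 × 1.008 = 13.104
  O: 4 × 15.999 = 63.996
Sum: 8×12.011 + 1×18.998 + 13×1.008 + 4×15.999 = 192.186 → 192.19 g/mol.

192.19 g/mol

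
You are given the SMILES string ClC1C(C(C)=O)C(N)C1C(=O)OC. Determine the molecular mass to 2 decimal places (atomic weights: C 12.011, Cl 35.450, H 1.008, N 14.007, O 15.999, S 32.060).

205.64 g/mol

First, the molecular formula is C8H12ClNO3 (counting implicit H from valence).
  C: 8 × 12.011 = 96.088
  Cl: 1 × 35.450 = 35.450
  H: 12 × 1.008 = 12.096
  N: 1 × 14.007 = 14.007
  O: 3 × 15.999 = 47.997
Sum: 8×12.011 + 1×35.450 + 12×1.008 + 1×14.007 + 3×15.999 = 205.638 → 205.64 g/mol.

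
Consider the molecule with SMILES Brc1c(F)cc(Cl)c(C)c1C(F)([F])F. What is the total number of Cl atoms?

Scan the SMILES for Cl atoms (remember two-letter symbols like Cl and Br are single atoms).
Chlorine count: 1.

1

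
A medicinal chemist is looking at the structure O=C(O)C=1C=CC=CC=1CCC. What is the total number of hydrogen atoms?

12

Walk through each heavy atom and fill implicit hydrogens from standard valence (C 4, N 3, O 2, S 2, halogen 1):
  atom 1: O, bond orders sum to 2 (valence 2) → 0 H
  atom 2: C, bond orders sum to 4 (valence 4) → 0 H
  atom 3: O, bond orders sum to 1 (valence 2) → 1 H
  atom 4: C, bond orders sum to 4 (valence 4) → 0 H
  atom 5: C, bond orders sum to 3 (valence 4) → 1 H
  atom 6: C, bond orders sum to 3 (valence 4) → 1 H
  atom 7: C, bond orders sum to 3 (valence 4) → 1 H
  atom 8: C, bond orders sum to 3 (valence 4) → 1 H
  atom 9: C, bond orders sum to 4 (valence 4) → 0 H
  atom 10: C, bond orders sum to 2 (valence 4) → 2 H
  atom 11: C, bond orders sum to 2 (valence 4) → 2 H
  atom 12: C, bond orders sum to 1 (valence 4) → 3 H
Total hydrogens: 12.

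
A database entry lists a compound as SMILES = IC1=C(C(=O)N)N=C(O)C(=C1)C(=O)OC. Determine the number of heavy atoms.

Every atom symbol written in the SMILES (organic subset) is one heavy atom; implicit H are not written.
Heavy atoms by element → C:8, I:1, N:2, O:4.
Total: 15.

15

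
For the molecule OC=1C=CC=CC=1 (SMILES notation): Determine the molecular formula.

Walk through each heavy atom and fill implicit hydrogens from standard valence (C 4, N 3, O 2, S 2, halogen 1):
  atom 1: O, bond orders sum to 1 (valence 2) → 1 H
  atom 2: C, bond orders sum to 4 (valence 4) → 0 H
  atom 3: C, bond orders sum to 3 (valence 4) → 1 H
  atom 4: C, bond orders sum to 3 (valence 4) → 1 H
  atom 5: C, bond orders sum to 3 (valence 4) → 1 H
  atom 6: C, bond orders sum to 3 (valence 4) → 1 H
  atom 7: C, bond orders sum to 3 (valence 4) → 1 H
Totals → C:6, H:6, O:1.

C6H6O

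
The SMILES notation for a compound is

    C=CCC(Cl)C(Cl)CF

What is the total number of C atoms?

Count every carbon token in the SMILES (each C, including those in ring-closure positions and inside branches).
Carbon count: 6.

6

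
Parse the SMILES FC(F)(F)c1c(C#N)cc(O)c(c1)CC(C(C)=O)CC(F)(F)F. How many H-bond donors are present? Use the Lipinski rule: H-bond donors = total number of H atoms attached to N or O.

Donors: find every N or O and count the H atoms it carries.
  atom 8 (N): bond orders sum to 3 → 0 H
  atom 11 (O): bond orders sum to 1 → 1 H
  atom 18 (O): bond orders sum to 2 → 0 H
Lipinski HBD = 1.

1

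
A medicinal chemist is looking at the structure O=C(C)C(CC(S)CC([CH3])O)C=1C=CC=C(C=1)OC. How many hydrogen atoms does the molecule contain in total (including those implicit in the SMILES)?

Walk through each heavy atom and fill implicit hydrogens from standard valence (C 4, N 3, O 2, S 2, halogen 1):
  atom 1: O, bond orders sum to 2 (valence 2) → 0 H
  atom 2: C, bond orders sum to 4 (valence 4) → 0 H
  atom 3: C, bond orders sum to 1 (valence 4) → 3 H
  atom 4: C, bond orders sum to 3 (valence 4) → 1 H
  atom 5: C, bond orders sum to 2 (valence 4) → 2 H
  atom 6: C, bond orders sum to 3 (valence 4) → 1 H
  atom 7: S, bond orders sum to 1 (valence 2) → 1 H
  atom 8: C, bond orders sum to 2 (valence 4) → 2 H
  atom 9: C, bond orders sum to 3 (valence 4) → 1 H
  atom 10: C with explicit H count 3
  atom 11: O, bond orders sum to 1 (valence 2) → 1 H
  atom 12: C, bond orders sum to 4 (valence 4) → 0 H
  atom 13: C, bond orders sum to 3 (valence 4) → 1 H
  atom 14: C, bond orders sum to 3 (valence 4) → 1 H
  atom 15: C, bond orders sum to 3 (valence 4) → 1 H
  atom 16: C, bond orders sum to 4 (valence 4) → 0 H
  atom 17: C, bond orders sum to 3 (valence 4) → 1 H
  atom 18: O, bond orders sum to 2 (valence 2) → 0 H
  atom 19: C, bond orders sum to 1 (valence 4) → 3 H
Total hydrogens: 22.

22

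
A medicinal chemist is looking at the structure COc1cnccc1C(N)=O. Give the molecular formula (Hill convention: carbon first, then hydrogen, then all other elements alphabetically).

Walk through each heavy atom and fill implicit hydrogens from standard valence (C 4, N 3, O 2, S 2, halogen 1); for lowercase aromatic atoms, an aromatic c carries 1 H when it has two neighbours and 0 H with three, and aromatic n carries 0 H:
  atom 1: C, bond orders sum to 1 (valence 4) → 3 H
  atom 2: O, bond orders sum to 2 (valence 2) → 0 H
  atom 3: aromatic c, 3 neighbours → 0 H
  atom 4: aromatic c, 2 neighbours → 1 H
  atom 5: aromatic n, 2 neighbours → 0 H
  atom 6: aromatic c, 2 neighbours → 1 H
  atom 7: aromatic c, 2 neighbours → 1 H
  atom 8: aromatic c, 3 neighbours → 0 H
  atom 9: C, bond orders sum to 4 (valence 4) → 0 H
  atom 10: N, bond orders sum to 1 (valence 3) → 2 H
  atom 11: O, bond orders sum to 2 (valence 2) → 0 H
Totals → C:7, H:8, N:2, O:2.
In Hill order: C7H8N2O2.

C7H8N2O2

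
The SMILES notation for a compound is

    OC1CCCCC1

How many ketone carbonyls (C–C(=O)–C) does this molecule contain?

0

Scan the SMILES for the ketone motif — none present.
Groups that are present: 1 hydroxyl.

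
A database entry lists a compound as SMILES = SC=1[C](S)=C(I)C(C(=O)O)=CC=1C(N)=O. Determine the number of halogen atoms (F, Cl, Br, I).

Halogen atoms appear at heavy-atom position 6 (1×I).
Other groups present: 1 amide, 1 carboxylic acid, 2 thiol.
Halogen count: 1.

1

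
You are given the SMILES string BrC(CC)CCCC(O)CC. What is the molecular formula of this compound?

C9H19BrO

Walk through each heavy atom and fill implicit hydrogens from standard valence (C 4, N 3, O 2, S 2, halogen 1):
  atom 1: Br (halogen, monovalent) → 0 H
  atom 2: C, bond orders sum to 3 (valence 4) → 1 H
  atom 3: C, bond orders sum to 2 (valence 4) → 2 H
  atom 4: C, bond orders sum to 1 (valence 4) → 3 H
  atom 5: C, bond orders sum to 2 (valence 4) → 2 H
  atom 6: C, bond orders sum to 2 (valence 4) → 2 H
  atom 7: C, bond orders sum to 2 (valence 4) → 2 H
  atom 8: C, bond orders sum to 3 (valence 4) → 1 H
  atom 9: O, bond orders sum to 1 (valence 2) → 1 H
  atom 10: C, bond orders sum to 2 (valence 4) → 2 H
  atom 11: C, bond orders sum to 1 (valence 4) → 3 H
Totals → C:9, H:19, Br:1, O:1.
In Hill order: C9H19BrO.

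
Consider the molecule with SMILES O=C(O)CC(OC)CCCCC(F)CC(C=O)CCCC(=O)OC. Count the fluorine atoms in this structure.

Scan the SMILES for F atoms (remember two-letter symbols like Cl and Br are single atoms).
Fluorine count: 1.

1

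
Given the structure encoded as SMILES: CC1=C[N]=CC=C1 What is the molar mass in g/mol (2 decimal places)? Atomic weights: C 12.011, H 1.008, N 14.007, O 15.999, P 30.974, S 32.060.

First, the molecular formula is C6H7N (counting implicit H from valence).
  C: 6 × 12.011 = 72.066
  H: 7 × 1.008 = 7.056
  N: 1 × 14.007 = 14.007
Sum: 6×12.011 + 7×1.008 + 1×14.007 = 93.129 → 93.13 g/mol.

93.13 g/mol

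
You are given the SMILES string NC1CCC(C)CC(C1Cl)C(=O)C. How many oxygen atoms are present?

Scan the SMILES for O atoms (remember two-letter symbols like Cl and Br are single atoms).
Oxygen count: 1.

1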